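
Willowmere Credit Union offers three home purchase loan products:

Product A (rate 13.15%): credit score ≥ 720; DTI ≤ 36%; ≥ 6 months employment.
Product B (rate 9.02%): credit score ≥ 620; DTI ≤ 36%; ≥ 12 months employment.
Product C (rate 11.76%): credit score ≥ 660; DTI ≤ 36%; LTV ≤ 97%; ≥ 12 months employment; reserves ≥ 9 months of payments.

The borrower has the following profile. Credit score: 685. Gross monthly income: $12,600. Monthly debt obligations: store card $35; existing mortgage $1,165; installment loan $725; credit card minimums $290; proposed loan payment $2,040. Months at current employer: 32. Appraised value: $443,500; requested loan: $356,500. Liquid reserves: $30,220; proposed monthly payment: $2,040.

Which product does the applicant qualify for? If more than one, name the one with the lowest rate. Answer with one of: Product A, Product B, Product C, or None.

Total debts = (35 + 1,165 + 725 + 290 + 2,040) = 4,255; DTI = 4,255/12,600 = 33.8%.
LTV = 356,500/443,500 = 80.4%.
Reserves = 30,220/2,040 = 14.8 months.
Product A: score 685 < 720; DTI 33.8% ≤ 36%; employment 32 ≥ 6 mo → does not qualify.
Product B: score 685 ≥ 620; DTI 33.8% ≤ 36%; employment 32 ≥ 12 mo → qualifies.
Product C: score 685 ≥ 660; DTI 33.8% ≤ 36%; LTV 80.4% ≤ 97%; employment 32 ≥ 12 mo; reserves 14.8 ≥ 9 mo → qualifies.
Qualifying: Product B, Product C. Lowest rate is 9.02% → Product B.

Product B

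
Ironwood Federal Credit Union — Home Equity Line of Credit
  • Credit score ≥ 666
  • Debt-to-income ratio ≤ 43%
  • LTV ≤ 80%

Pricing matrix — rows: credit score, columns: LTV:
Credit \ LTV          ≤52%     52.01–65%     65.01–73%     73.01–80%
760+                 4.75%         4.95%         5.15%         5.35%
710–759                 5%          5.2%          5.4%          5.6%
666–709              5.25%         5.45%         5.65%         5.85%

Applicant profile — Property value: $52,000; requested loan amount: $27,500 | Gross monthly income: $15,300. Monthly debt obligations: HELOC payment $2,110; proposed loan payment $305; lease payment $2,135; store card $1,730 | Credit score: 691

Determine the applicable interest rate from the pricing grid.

Credit score 691 ≥ 666; Total monthly debts = (2,110 + 305 + 2,135 + 1,730) = 6,280. DTI = 6,280/15,300 = 41% ≤ 43%
LTV: 27,500 ÷ 52,000 = 52.9%, within 80% cap
Credit 691 → row 666–709; LTV 52.9% → column 52.01–65%. Grid cell → 5.45%.

5.45%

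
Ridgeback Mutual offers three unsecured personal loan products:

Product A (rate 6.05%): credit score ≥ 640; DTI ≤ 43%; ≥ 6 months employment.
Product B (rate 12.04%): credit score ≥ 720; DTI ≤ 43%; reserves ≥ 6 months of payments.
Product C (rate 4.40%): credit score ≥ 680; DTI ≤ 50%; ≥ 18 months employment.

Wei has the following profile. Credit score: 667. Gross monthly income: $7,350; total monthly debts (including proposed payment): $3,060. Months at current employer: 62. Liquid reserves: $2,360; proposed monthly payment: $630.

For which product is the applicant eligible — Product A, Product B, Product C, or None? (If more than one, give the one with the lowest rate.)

Product A

DTI = 3,060/7,350 = 41.6%.
Reserves = 2,360/630 = 3.7 months.
Product A: score 667 ≥ 640; DTI 41.6% ≤ 43%; employment 62 ≥ 6 mo → qualifies.
Product B: score 667 < 720; DTI 41.6% ≤ 43%; reserves 3.7 < 6 mo → does not qualify.
Product C: score 667 < 680; DTI 41.6% ≤ 50%; employment 62 ≥ 18 mo → does not qualify.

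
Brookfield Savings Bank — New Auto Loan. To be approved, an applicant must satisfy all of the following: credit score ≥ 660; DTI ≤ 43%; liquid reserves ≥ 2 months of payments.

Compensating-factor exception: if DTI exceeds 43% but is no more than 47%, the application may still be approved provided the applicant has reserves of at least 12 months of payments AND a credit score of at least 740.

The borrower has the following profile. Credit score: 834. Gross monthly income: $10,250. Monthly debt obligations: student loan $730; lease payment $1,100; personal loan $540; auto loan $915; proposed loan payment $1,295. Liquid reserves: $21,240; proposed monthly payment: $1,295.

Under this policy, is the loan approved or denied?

Approved

Credit score 834 ≥ 660 (meets base)
Total debts = (730 + 1,100 + 540 + 915 + 1,295) = 4,580. DTI = 4,580/10,250 = 44.7% > 43% — standard DTI limit exceeded.
Reserves = 21,240/1,295 = 16.4 months ≥ 2
44.7% falls in the override range (43%–47%), so the compensating-factor test applies.
Override check — reserves: 16.4 mo (ok); score: 834 (ok).
Both compensating conditions met → exception applies.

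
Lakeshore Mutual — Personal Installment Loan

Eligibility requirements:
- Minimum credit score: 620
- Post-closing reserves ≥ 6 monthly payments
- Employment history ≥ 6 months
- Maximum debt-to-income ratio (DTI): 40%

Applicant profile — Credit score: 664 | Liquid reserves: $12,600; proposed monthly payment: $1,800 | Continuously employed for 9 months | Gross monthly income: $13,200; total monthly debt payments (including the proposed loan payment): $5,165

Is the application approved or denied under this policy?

Approved

Credit score 664 ≥ 620 (meets)
Reserves = 12,600/1,800 = 7.0 months ≥ 6
Employment 9 ≥ 6 months
DTI = 5,165/13,200 = 39.1% ≤ 40%
All criteria satisfied.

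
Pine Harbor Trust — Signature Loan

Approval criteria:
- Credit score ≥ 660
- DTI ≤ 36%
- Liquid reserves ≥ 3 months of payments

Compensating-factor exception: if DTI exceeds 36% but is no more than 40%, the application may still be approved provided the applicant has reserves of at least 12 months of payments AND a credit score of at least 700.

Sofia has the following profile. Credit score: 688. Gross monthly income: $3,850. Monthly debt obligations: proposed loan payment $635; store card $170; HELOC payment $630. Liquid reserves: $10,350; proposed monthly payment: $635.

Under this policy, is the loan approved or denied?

Credit score 688 ≥ 660 (meets base)
Total debts = (635 + 170 + 630) = 1,435. DTI: 1,435 ÷ 3,850 = 37.3%, over the 36% base limit.
Reserves = 10,350/635 = 16.3 months ≥ 3
37.3% falls in the override range (36%–40%), so the compensating-factor test applies.
Reserves 16.3 ≥ 12 months; credit score 688 < 700.
Override conditions not both satisfied; exception does not apply.

Denied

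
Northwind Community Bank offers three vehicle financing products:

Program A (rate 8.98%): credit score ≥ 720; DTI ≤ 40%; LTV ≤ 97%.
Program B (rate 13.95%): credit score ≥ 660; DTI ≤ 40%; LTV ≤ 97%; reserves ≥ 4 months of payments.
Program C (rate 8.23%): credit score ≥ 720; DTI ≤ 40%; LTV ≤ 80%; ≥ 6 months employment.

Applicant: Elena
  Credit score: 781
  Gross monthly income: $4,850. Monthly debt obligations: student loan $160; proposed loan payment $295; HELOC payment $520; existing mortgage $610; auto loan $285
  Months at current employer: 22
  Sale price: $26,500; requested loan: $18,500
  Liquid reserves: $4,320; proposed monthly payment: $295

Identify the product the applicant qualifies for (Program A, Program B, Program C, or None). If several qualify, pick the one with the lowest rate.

Total debts = (160 + 295 + 520 + 610 + 285) = 1,870; DTI = 1,870/4,850 = 38.6%.
LTV = 18,500/26,500 = 69.8%.
Reserves = 4,320/295 = 14.6 months.
Program A: score 781 ≥ 720; DTI 38.6% ≤ 40%; LTV 69.8% ≤ 97% → qualifies.
Program B: score 781 ≥ 660; DTI 38.6% ≤ 40%; LTV 69.8% ≤ 97%; reserves 14.6 ≥ 4 mo → qualifies.
Program C: score 781 ≥ 720; DTI 38.6% ≤ 40%; LTV 69.8% ≤ 80%; employment 22 ≥ 6 mo → qualifies.
Qualifying: Program A, Program B, Program C. Lowest rate is 8.23% → Program C.

Program C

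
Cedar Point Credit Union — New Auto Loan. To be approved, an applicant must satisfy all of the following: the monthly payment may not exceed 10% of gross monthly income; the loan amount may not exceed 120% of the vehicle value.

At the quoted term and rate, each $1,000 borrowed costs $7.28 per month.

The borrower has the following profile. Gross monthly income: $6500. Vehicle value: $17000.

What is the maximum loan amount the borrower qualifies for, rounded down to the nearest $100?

Payment cap: 10% × $6,500 = $650/month.
At $7.28 per $1,000, that supports 650/7.28 × 1,000 ≈ $89,285 → $89,200.
LTV cap: 120% × $17,000 = $20,400 → $20,400.
Binding constraint: loan-to-value.

$20,400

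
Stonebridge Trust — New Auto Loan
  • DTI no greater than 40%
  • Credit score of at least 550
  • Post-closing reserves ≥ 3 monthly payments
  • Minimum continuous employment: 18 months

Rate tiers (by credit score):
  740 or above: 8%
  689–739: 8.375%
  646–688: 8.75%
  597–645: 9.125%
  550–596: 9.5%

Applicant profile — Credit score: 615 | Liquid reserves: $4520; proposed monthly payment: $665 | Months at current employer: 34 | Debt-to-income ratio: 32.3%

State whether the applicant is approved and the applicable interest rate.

Credit score 615 ≥ 550 (meets minimum)
Employment 34 ≥ 18 months
Liquid reserves cover 4,520/665 = 6.8 months — ≥ 3 required
DTI 32.3% ≤ 40%
All requirements met. Score 615 falls in the 597–645 tier → 9.125%.

Approved at 9.125%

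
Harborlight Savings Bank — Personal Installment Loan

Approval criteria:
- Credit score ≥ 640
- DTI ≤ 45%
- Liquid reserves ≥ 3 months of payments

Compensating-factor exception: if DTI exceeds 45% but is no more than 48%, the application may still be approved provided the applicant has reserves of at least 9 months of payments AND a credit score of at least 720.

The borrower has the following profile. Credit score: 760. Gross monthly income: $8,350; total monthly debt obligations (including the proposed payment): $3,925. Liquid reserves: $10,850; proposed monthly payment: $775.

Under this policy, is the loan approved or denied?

Credit score 760 ≥ 640 (meets base)
DTI: 3,925 ÷ 8,350 = 47%, over the 45% base limit.
Liquid reserves cover 10,850/775 = 14.0 months — ≥ 3 required
47% falls in the override range (45%–48%), so the compensating-factor test applies.
Override check — reserves: 14.0 mo (ok); score: 760 (ok).
Both compensating conditions met → exception applies.

Approved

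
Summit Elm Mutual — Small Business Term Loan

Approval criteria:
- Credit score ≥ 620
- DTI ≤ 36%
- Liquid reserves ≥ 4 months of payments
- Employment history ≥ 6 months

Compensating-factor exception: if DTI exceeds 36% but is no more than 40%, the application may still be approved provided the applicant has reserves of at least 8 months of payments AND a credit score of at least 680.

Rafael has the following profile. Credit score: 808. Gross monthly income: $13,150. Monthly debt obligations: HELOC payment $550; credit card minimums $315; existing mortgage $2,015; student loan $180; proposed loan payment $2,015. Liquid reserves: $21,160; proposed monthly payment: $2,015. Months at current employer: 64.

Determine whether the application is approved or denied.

Credit score 808 ≥ 620 (meets base)
Total debts = (550 + 315 + 2,015 + 180 + 2,015) = 5,075. DTI: 5,075 ÷ 13,150 = 38.6%, over the 36% base limit.
Reserves = 21,160/2,015 = 10.5 months ≥ 4
Employment 64 ≥ 6 months
DTI 38.6% is within the 36%–40% exception band; checking compensating factors.
Override check — reserves: 10.5 mo (ok); score: 808 (ok).
Both override conditions satisfied; DTI exception granted.

Approved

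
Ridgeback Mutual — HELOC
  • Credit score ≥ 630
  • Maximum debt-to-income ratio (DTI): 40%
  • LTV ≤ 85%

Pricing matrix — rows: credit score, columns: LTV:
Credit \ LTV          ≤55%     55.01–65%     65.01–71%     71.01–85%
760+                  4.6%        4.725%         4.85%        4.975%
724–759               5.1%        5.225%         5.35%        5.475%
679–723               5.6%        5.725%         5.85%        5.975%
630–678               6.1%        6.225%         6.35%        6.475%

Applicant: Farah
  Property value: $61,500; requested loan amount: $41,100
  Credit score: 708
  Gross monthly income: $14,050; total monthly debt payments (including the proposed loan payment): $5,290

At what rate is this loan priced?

5.85%

Credit score 708 ≥ 630; Debt-to-income = 5,290/14,050 = 37.7% — meets 40% limit
Loan-to-value = 41,100/61,500 = 66.8% — pass (85% max)
Row: 708 falls in 679–723. Column: 66.8% falls in 65.01–71%. Rate = 5.85%.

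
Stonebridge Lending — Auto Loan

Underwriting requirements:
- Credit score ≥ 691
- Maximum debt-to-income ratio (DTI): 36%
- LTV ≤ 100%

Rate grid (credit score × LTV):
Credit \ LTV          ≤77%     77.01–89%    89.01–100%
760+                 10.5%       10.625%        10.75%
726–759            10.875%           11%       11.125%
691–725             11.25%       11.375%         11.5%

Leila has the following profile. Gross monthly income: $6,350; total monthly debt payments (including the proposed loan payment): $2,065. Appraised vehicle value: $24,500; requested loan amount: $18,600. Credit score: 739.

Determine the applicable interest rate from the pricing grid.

Credit score 739 ≥ 691; Debt-to-income = 2,065/6,350 = 32.5% — meets 36% limit
LTV: 18,600 ÷ 24,500 = 75.9%, within 100% cap
Row: 739 falls in 726–759. Column: 75.9% falls in ≤77%. Rate = 10.875%.

10.875%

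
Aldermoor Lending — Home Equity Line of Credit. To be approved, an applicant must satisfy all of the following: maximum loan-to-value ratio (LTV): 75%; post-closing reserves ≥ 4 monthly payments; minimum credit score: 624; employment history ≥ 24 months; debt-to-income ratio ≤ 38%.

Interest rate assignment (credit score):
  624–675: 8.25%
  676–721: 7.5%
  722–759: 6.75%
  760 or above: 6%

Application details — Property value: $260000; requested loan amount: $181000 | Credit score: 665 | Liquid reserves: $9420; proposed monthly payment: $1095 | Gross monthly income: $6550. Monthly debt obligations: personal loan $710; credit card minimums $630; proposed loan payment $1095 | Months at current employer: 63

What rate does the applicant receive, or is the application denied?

Credit score 665 ≥ 624 (meets minimum)
Loan-to-value = 181,000/260,000 = 69.6% — pass (75% max)
Reserves: 9,420 ÷ 1,095 = 8.6 months (meets 4-month minimum)
Employment 63 ≥ 24 months
Total monthly debts = (710 + 630 + 1,095) = 2,435. DTI = 2,435/6,550 = 37.2% ≤ 38%
All requirements met. Score 665 falls in the 624–675 tier → 8.25%.

Approved at 8.25%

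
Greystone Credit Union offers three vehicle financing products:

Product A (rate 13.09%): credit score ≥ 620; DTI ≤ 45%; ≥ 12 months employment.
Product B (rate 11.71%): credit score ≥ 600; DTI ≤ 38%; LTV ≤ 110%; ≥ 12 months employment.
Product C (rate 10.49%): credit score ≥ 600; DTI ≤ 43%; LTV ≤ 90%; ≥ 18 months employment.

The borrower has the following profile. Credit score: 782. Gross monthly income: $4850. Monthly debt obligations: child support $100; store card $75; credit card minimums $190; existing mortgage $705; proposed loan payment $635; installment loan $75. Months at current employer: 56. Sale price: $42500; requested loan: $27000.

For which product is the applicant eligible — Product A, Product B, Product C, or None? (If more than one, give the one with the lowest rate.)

Product C

Total debts = (100 + 75 + 190 + 705 + 635 + 75) = 1,780; DTI = 1,780/4,850 = 36.7%.
LTV = 27,000/42,500 = 63.5%.
Product A: score 782 ≥ 620; DTI 36.7% ≤ 45%; employment 56 ≥ 12 mo → qualifies.
Product B: score 782 ≥ 600; DTI 36.7% ≤ 38%; LTV 63.5% ≤ 110%; employment 56 ≥ 12 mo → qualifies.
Product C: score 782 ≥ 600; DTI 36.7% ≤ 43%; LTV 63.5% ≤ 90%; employment 56 ≥ 18 mo → qualifies.
Qualifying: Product A, Product B, Product C. Lowest rate is 10.49% → Product C.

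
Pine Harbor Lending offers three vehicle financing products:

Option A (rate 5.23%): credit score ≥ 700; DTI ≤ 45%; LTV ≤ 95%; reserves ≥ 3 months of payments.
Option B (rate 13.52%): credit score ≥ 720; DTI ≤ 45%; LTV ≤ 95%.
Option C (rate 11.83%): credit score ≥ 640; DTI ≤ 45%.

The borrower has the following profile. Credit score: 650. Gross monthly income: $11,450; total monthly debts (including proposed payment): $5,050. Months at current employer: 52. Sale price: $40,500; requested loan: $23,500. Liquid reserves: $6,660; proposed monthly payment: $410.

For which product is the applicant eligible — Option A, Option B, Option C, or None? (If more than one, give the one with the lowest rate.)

Option C

DTI = 5,050/11,450 = 44.1%.
LTV = 23,500/40,500 = 58%.
Reserves = 6,660/410 = 16.2 months.
Option A: score 650 < 700; DTI 44.1% ≤ 45%; LTV 58% ≤ 95%; reserves 16.2 ≥ 3 mo → does not qualify.
Option B: score 650 < 720; DTI 44.1% ≤ 45%; LTV 58% ≤ 95% → does not qualify.
Option C: score 650 ≥ 640; DTI 44.1% ≤ 45% → qualifies.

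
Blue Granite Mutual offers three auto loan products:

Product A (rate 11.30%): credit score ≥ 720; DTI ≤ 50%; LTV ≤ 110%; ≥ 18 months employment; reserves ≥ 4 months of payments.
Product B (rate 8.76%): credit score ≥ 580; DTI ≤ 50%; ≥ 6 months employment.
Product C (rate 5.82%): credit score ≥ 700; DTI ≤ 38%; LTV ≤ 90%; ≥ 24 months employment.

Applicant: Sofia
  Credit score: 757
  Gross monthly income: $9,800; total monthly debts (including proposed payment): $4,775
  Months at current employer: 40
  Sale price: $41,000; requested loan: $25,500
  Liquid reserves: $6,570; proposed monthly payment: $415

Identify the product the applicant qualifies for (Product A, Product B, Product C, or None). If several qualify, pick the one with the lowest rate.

DTI = 4,775/9,800 = 48.7%.
LTV = 25,500/41,000 = 62.2%.
Reserves = 6,570/415 = 15.8 months.
Product A: score 757 ≥ 720; DTI 48.7% ≤ 50%; LTV 62.2% ≤ 110%; employment 40 ≥ 18 mo; reserves 15.8 ≥ 4 mo → qualifies.
Product B: score 757 ≥ 580; DTI 48.7% ≤ 50%; employment 40 ≥ 6 mo → qualifies.
Product C: score 757 ≥ 700; DTI 48.7% > 38%; LTV 62.2% ≤ 90%; employment 40 ≥ 24 mo → does not qualify.
Qualifying: Product A, Product B. Lowest rate is 8.76% → Product B.

Product B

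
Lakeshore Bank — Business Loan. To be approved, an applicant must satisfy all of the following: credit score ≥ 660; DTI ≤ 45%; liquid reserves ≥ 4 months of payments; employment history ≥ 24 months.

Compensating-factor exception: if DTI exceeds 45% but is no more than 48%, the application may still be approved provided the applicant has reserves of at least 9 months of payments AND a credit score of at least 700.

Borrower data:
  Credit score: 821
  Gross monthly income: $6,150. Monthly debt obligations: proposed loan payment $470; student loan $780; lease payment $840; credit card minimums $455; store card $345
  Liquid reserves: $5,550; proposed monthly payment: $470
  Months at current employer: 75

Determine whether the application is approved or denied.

Approved

Credit score 821 ≥ 660 (meets base)
Total debts = (470 + 780 + 840 + 455 + 345) = 2,890. DTI: 2,890 ÷ 6,150 = 47%, over the 45% base limit.
Reserves = 5,550/470 = 11.8 months ≥ 4
Employment 75 ≥ 24 months
47% falls in the override range (45%–48%), so the compensating-factor test applies.
Override check — reserves: 11.8 mo (ok); score: 821 (ok).
Both override conditions satisfied; DTI exception granted.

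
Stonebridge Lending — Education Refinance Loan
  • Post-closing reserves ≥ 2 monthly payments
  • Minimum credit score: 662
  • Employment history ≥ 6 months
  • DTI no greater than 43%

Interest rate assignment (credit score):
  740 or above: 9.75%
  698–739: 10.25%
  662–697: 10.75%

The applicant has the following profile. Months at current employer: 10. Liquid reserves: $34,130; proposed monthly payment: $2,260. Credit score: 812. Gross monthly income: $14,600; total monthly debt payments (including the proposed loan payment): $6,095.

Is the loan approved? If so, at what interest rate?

Credit score 812 ≥ 662 (meets minimum)
Debt-to-income = 6,095/14,600 = 41.7% — meets 43% limit
Employment 10 ≥ 6 months
Liquid reserves cover 34,130/2,260 = 15.1 months — ≥ 2 required
All requirements met. Score 812 falls in the 740 or above tier → 9.75%.

Approved at 9.75%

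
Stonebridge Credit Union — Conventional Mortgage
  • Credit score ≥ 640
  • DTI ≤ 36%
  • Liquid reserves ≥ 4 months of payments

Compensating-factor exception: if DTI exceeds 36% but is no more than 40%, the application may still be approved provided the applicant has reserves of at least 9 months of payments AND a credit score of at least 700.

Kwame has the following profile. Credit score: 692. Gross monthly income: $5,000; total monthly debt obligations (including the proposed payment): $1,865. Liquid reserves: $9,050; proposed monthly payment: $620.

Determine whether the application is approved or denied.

Credit score 692 ≥ 640 (meets base)
DTI = 1,865/5,000 = 37.3% > 36% — standard DTI limit exceeded.
Reserves: 9,050 ÷ 620 = 14.6 months (meets 4-month minimum)
37.3% falls in the override range (36%–40%), so the compensating-factor test applies.
Reserves 14.6 ≥ 9 months; credit score 692 < 700.
Compensating-factor requirement not fully met.

Denied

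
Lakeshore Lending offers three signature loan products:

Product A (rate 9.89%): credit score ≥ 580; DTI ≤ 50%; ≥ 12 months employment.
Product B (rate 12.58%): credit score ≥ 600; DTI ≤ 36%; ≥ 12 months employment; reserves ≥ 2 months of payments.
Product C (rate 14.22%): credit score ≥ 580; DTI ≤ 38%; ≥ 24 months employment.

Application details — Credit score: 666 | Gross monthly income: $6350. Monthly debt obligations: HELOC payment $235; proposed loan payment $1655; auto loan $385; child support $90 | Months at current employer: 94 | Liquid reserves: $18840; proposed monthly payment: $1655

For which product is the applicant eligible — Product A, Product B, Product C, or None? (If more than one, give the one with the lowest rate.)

Total debts = (235 + 1,655 + 385 + 90) = 2,365; DTI = 2,365/6,350 = 37.2%.
Reserves = 18,840/1,655 = 11.4 months.
Product A: score 666 ≥ 580; DTI 37.2% ≤ 50%; employment 94 ≥ 12 mo → qualifies.
Product B: score 666 ≥ 600; DTI 37.2% > 36%; employment 94 ≥ 12 mo; reserves 11.4 ≥ 2 mo → does not qualify.
Product C: score 666 ≥ 580; DTI 37.2% ≤ 38%; employment 94 ≥ 24 mo → qualifies.
Qualifying: Product A, Product C. Lowest rate is 9.89% → Product A.

Product A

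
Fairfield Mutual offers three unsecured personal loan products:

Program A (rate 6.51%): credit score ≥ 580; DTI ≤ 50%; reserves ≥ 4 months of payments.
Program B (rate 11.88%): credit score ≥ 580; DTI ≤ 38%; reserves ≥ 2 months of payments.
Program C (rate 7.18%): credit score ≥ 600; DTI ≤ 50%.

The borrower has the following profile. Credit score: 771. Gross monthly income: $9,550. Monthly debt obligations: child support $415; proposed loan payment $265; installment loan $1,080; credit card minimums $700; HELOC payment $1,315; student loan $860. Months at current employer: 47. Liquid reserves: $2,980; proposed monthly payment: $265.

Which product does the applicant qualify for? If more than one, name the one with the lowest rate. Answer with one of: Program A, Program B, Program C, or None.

Total debts = (415 + 265 + 1,080 + 700 + 1,315 + 860) = 4,635; DTI = 4,635/9,550 = 48.5%.
Reserves = 2,980/265 = 11.2 months.
Program A: score 771 ≥ 580; DTI 48.5% ≤ 50%; reserves 11.2 ≥ 4 mo → qualifies.
Program B: score 771 ≥ 580; DTI 48.5% > 38%; reserves 11.2 ≥ 2 mo → does not qualify.
Program C: score 771 ≥ 600; DTI 48.5% ≤ 50% → qualifies.
Qualifying: Program A, Program C. Lowest rate is 6.51% → Program A.

Program A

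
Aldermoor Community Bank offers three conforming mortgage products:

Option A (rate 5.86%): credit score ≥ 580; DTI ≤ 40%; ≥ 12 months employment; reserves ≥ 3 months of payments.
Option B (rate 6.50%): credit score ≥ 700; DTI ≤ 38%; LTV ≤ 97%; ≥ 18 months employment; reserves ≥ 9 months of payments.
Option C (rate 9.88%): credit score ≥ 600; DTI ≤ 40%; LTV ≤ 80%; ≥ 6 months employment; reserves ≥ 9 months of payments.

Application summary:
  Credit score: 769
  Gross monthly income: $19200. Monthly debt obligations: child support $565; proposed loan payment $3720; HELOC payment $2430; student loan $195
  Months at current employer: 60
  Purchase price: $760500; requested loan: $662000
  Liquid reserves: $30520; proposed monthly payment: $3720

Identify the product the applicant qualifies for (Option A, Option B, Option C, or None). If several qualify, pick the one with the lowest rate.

Option A

Total debts = (565 + 3,720 + 2,430 + 195) = 6,910; DTI = 6,910/19,200 = 36%.
LTV = 662,000/760,500 = 87%.
Reserves = 30,520/3,720 = 8.2 months.
Option A: score 769 ≥ 580; DTI 36% ≤ 40%; employment 60 ≥ 12 mo; reserves 8.2 ≥ 3 mo → qualifies.
Option B: score 769 ≥ 700; DTI 36% ≤ 38%; LTV 87% ≤ 97%; employment 60 ≥ 18 mo; reserves 8.2 < 9 mo → does not qualify.
Option C: score 769 ≥ 600; DTI 36% ≤ 40%; LTV 87% > 80%; employment 60 ≥ 6 mo; reserves 8.2 < 9 mo → does not qualify.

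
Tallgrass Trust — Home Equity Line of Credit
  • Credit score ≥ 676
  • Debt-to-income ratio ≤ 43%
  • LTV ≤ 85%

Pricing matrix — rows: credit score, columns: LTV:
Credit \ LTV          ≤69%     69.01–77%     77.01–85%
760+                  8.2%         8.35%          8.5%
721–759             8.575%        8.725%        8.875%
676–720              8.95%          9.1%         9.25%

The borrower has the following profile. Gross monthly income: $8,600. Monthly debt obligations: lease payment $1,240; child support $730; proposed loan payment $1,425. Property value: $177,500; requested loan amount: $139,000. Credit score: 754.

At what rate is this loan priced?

8.875%

Credit score 754 ≥ 676; Total monthly debts = (1,240 + 730 + 1,425) = 3,395. DTI: 3,395 ÷ 8,600 = 39.5%, within the 43% cap
LTV: 139,000 ÷ 177,500 = 78.3%, within 85% cap
Credit 754 → row 721–759; LTV 78.3% → column 77.01–85%. Grid cell → 8.875%.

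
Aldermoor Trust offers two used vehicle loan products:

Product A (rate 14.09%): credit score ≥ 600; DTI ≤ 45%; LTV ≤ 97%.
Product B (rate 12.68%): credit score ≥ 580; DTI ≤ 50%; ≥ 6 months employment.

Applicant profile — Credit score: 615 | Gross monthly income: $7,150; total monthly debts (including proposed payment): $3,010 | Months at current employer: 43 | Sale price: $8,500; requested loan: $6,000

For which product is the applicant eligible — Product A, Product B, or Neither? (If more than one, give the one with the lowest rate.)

DTI = 3,010/7,150 = 42.1%.
LTV = 6,000/8,500 = 70.6%.
Product A: score 615 ≥ 600; DTI 42.1% ≤ 45%; LTV 70.6% ≤ 97% → qualifies.
Product B: score 615 ≥ 580; DTI 42.1% ≤ 50%; employment 43 ≥ 6 mo → qualifies.
Qualifying: Product A, Product B. Lowest rate is 12.68% → Product B.

Product B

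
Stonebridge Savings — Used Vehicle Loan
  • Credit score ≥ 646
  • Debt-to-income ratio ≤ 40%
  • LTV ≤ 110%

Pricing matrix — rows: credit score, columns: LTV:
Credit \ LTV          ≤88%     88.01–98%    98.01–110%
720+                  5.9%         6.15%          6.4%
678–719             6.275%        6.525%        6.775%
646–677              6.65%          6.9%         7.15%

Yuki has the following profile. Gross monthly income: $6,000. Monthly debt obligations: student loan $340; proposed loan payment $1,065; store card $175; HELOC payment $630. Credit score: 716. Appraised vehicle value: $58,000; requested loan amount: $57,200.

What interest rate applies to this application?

Credit score 716 ≥ 646; Total monthly debts = (340 + 1,065 + 175 + 630) = 2,210. DTI: 2,210 ÷ 6,000 = 36.8%, within the 40% cap
LTV: 57,200 ÷ 58,000 = 98.6%, within 110% cap
Score 716 is in the 678–719 band; LTV 98.6% is in the 98.01–110% band → 6.775%.

6.775%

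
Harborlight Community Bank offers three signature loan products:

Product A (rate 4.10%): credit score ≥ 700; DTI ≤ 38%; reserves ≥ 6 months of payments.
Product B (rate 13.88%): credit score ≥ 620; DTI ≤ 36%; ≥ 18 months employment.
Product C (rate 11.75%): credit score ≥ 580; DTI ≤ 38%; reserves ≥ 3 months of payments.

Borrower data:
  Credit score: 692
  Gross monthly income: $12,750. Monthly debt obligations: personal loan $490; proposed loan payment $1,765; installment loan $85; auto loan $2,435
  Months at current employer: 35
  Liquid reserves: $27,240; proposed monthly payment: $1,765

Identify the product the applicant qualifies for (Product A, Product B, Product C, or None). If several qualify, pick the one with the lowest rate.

Total debts = (490 + 1,765 + 85 + 2,435) = 4,775; DTI = 4,775/12,750 = 37.5%.
Reserves = 27,240/1,765 = 15.4 months.
Product A: score 692 < 700; DTI 37.5% ≤ 38%; reserves 15.4 ≥ 6 mo → does not qualify.
Product B: score 692 ≥ 620; DTI 37.5% > 36%; employment 35 ≥ 18 mo → does not qualify.
Product C: score 692 ≥ 580; DTI 37.5% ≤ 38%; reserves 15.4 ≥ 3 mo → qualifies.

Product C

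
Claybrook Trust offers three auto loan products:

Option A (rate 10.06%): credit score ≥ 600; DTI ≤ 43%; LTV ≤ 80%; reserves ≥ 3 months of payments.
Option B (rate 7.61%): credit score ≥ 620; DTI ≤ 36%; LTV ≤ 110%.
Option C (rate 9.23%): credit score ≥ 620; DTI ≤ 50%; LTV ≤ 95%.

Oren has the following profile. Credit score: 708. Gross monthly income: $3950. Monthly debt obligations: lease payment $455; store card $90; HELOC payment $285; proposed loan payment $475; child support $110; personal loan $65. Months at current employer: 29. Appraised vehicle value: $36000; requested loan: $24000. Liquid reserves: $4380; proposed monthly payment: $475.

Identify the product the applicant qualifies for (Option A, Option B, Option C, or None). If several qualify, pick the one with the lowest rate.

Total debts = (455 + 90 + 285 + 475 + 110 + 65) = 1,480; DTI = 1,480/3,950 = 37.5%.
LTV = 24,000/36,000 = 66.7%.
Reserves = 4,380/475 = 9.2 months.
Option A: score 708 ≥ 600; DTI 37.5% ≤ 43%; LTV 66.7% ≤ 80%; reserves 9.2 ≥ 3 mo → qualifies.
Option B: score 708 ≥ 620; DTI 37.5% > 36%; LTV 66.7% ≤ 110% → does not qualify.
Option C: score 708 ≥ 620; DTI 37.5% ≤ 50%; LTV 66.7% ≤ 95% → qualifies.
Qualifying: Option A, Option C. Lowest rate is 9.23% → Option C.

Option C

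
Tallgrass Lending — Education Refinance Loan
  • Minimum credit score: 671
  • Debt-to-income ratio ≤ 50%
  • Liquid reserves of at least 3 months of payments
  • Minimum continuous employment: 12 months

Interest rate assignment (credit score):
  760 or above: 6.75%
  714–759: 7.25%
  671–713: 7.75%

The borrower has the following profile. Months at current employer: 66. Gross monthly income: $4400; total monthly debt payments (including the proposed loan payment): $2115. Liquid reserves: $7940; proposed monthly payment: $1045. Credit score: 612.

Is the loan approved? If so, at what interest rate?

Credit score 612 < 671 (below minimum)
Employment 66 ≥ 12 months
Reserves = 7,940/1,045 = 7.6 months ≥ 3
Debt-to-income = 2,115/4,400 = 48.1% — meets 50% limit
Not all requirements met → denied.

Denied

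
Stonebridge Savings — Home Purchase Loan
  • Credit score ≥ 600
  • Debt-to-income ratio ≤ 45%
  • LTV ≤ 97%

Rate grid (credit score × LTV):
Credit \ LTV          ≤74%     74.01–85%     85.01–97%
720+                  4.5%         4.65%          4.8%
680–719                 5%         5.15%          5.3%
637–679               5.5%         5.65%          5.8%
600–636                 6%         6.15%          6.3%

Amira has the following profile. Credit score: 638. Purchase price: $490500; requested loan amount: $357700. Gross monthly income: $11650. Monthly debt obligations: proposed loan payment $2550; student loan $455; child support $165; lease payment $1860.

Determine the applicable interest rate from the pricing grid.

Credit score 638 ≥ 600; Total monthly debts = (2,550 + 455 + 165 + 1,860) = 5,030. Debt-to-income = 5,030/11,650 = 43.2% — meets 45% limit
LTV: 357,700 ÷ 490,500 = 72.9%, within 97% cap
Credit 638 → row 637–679; LTV 72.9% → column ≤74%. Grid cell → 5.5%.

5.5%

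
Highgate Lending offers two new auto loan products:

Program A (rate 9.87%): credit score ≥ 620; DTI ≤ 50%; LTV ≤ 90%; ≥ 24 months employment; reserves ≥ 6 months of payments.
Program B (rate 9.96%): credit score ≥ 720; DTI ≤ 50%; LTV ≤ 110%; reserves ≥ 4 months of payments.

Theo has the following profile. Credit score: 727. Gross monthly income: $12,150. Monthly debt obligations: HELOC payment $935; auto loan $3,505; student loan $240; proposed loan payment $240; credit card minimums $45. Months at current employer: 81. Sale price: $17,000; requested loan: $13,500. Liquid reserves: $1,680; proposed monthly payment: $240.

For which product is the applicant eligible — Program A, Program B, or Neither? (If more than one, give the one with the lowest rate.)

Total debts = (935 + 3,505 + 240 + 240 + 45) = 4,965; DTI = 4,965/12,150 = 40.9%.
LTV = 13,500/17,000 = 79.4%.
Reserves = 1,680/240 = 7.0 months.
Program A: score 727 ≥ 620; DTI 40.9% ≤ 50%; LTV 79.4% ≤ 90%; employment 81 ≥ 24 mo; reserves 7.0 ≥ 6 mo → qualifies.
Program B: score 727 ≥ 720; DTI 40.9% ≤ 50%; LTV 79.4% ≤ 110%; reserves 7.0 ≥ 4 mo → qualifies.
Qualifying: Program A, Program B. Lowest rate is 9.87% → Program A.

Program A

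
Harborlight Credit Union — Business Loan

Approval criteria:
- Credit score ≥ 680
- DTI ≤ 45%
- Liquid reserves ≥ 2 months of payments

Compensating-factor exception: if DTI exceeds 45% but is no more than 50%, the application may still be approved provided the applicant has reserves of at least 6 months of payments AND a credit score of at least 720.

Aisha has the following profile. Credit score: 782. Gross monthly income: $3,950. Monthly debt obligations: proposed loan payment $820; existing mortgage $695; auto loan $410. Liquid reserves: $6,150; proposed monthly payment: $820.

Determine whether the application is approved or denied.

Credit score 782 ≥ 680 (meets base)
Total debts = (820 + 695 + 410) = 1,925. DTI = 1,925/3,950 = 48.7% > 45% — standard DTI limit exceeded.
Liquid reserves cover 6,150/820 = 7.5 months — ≥ 2 required
DTI 48.7% is within the 45%–50% exception band; checking compensating factors.
Override check — reserves: 7.5 mo (ok); score: 782 (ok).
Both override conditions satisfied; DTI exception granted.

Approved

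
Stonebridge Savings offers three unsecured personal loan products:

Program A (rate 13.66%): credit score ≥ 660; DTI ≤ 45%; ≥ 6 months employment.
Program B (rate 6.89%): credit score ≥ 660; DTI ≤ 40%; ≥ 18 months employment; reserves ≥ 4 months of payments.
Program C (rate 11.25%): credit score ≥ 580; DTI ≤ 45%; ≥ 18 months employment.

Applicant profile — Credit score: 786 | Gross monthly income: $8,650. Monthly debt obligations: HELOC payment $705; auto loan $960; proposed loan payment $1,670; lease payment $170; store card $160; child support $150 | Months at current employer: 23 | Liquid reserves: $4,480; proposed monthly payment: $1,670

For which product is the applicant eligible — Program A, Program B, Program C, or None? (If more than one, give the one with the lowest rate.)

Total debts = (705 + 960 + 1,670 + 170 + 160 + 150) = 3,815; DTI = 3,815/8,650 = 44.1%.
Reserves = 4,480/1,670 = 2.7 months.
Program A: score 786 ≥ 660; DTI 44.1% ≤ 45%; employment 23 ≥ 6 mo → qualifies.
Program B: score 786 ≥ 660; DTI 44.1% > 40%; employment 23 ≥ 18 mo; reserves 2.7 < 4 mo → does not qualify.
Program C: score 786 ≥ 580; DTI 44.1% ≤ 45%; employment 23 ≥ 18 mo → qualifies.
Qualifying: Program A, Program C. Lowest rate is 11.25% → Program C.

Program C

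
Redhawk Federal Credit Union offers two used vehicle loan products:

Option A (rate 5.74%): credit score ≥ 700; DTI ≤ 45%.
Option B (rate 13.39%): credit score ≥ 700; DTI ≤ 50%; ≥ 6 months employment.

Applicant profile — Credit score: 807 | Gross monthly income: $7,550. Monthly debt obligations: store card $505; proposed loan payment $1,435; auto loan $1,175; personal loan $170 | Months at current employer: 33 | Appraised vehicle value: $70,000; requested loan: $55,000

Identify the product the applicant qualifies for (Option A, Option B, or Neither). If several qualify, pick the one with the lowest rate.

Total debts = (505 + 1,435 + 1,175 + 170) = 3,285; DTI = 3,285/7,550 = 43.5%.
LTV = 55,000/70,000 = 78.6%.
Option A: score 807 ≥ 700; DTI 43.5% ≤ 45% → qualifies.
Option B: score 807 ≥ 700; DTI 43.5% ≤ 50%; employment 33 ≥ 6 mo → qualifies.
Qualifying: Option A, Option B. Lowest rate is 5.74% → Option A.

Option A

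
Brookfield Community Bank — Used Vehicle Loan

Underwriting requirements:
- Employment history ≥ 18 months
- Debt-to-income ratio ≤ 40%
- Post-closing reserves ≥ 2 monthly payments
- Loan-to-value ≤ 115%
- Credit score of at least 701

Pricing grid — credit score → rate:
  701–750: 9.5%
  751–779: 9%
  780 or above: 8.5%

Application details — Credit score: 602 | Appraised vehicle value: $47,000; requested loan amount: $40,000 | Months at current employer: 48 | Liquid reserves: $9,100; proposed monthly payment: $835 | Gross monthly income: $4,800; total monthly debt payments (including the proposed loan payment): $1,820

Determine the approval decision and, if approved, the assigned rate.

Credit score 602 < 701 (below minimum)
Loan-to-value = 40,000/47,000 = 85.1% — pass (115% max)
Reserves: 9,100 ÷ 835 = 10.9 months (meets 2-month minimum)
DTI: 1,820 ÷ 4,800 = 37.9%, within the 40% cap
Employment 48 ≥ 18 months
Not all requirements met → denied.

Denied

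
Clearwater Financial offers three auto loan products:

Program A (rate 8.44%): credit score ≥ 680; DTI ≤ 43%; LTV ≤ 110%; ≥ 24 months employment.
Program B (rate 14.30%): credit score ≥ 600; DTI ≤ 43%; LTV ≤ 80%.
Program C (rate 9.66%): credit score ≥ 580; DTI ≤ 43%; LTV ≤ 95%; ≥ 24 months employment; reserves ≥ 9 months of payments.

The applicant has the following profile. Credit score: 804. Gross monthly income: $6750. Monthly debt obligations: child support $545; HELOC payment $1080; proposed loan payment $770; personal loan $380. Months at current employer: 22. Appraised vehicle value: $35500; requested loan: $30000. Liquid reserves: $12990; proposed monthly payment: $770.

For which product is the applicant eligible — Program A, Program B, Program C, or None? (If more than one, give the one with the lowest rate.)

Total debts = (545 + 1,080 + 770 + 380) = 2,775; DTI = 2,775/6,750 = 41.1%.
LTV = 30,000/35,500 = 84.5%.
Reserves = 12,990/770 = 16.9 months.
Program A: score 804 ≥ 680; DTI 41.1% ≤ 43%; LTV 84.5% ≤ 110%; employment 22 < 24 mo → does not qualify.
Program B: score 804 ≥ 600; DTI 41.1% ≤ 43%; LTV 84.5% > 80% → does not qualify.
Program C: score 804 ≥ 580; DTI 41.1% ≤ 43%; LTV 84.5% ≤ 95%; employment 22 < 24 mo; reserves 16.9 ≥ 9 mo → does not qualify.

None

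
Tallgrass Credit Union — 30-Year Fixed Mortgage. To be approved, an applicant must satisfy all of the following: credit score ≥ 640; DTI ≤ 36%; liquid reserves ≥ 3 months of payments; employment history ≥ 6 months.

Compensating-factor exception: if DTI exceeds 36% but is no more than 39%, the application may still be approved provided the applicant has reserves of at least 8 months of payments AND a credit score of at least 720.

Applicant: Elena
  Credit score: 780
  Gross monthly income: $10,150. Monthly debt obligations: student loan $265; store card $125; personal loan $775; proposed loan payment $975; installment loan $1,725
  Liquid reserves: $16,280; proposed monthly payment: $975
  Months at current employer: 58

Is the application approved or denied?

Credit score 780 ≥ 640 (meets base)
Total debts = (265 + 125 + 775 + 975 + 1,725) = 3,865. DTI = 3,865/10,150 = 38.1% > 36% — standard DTI limit exceeded.
Reserves: 16,280 ÷ 975 = 16.7 months (meets 3-month minimum)
Employment 58 ≥ 6 months
DTI 38.1% is within the 36%–39% exception band; checking compensating factors.
Override check — reserves: 16.7 mo (ok); score: 780 (ok).
Both override conditions satisfied; DTI exception granted.

Approved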